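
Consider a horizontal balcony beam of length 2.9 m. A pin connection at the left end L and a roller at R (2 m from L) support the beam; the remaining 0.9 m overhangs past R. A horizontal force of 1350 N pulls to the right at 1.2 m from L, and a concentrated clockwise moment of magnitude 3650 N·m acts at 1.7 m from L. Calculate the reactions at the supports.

L_x = -1350 N, L_y = -1825 N, R_y = 1825 N

Moments about L: R_y·2 − 3650 = 0 → R_y = 3650/2 = 1825 N.
ΣF_y = 0: L_y + 1825  = 0 → L_y = -1825 N.
ΣF_x = 0: L_x + 1350 = 0 → L_x = -1350 N.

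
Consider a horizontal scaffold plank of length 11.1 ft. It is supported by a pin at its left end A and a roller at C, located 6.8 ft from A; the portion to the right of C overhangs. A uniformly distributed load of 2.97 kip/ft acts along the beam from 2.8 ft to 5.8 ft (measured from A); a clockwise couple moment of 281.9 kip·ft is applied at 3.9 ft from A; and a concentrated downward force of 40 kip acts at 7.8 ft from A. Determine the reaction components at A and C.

Resultant of the distributed load: 2.97 × 3 = 8.91 kip at 4.3 ft from A.
Moments about A: C_y·6.8 − (2.97·3)·4.3 − 281.9 − 40·7.8 = 0 → C_y = 632.213/6.8 = 92.9725 ≈ 92.97 kip.
ΣF_y = 0: A_y + 92.9725 − 2.97·3 − 40 = 0 → A_y = -44.06 kip.
ΣF_x = 0: no horizontal applied forces, so A_x = 0.

A_x = 0, A_y = -44.06 kip, C_y = 92.97 kip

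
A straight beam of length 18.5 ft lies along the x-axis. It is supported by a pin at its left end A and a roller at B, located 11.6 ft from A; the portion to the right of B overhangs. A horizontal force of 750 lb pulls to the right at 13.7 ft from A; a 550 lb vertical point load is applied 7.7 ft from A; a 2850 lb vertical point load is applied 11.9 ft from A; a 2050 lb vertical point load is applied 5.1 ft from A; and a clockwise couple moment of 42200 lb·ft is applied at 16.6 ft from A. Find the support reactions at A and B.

Taking moments about A: B_y·11.6 − 550·7.7 − 2850·11.9 − 2050·5.1 − 42200 = 0 → B_y = 90805/11.6 = 7828.02 ≈ 7828 lb.
ΣF_y = 0: A_y + 7828.02 − 550 − 2850 − 2050 = 0 → A_y = -2378 lb.
ΣF_x = 0: A_x + 750 = 0 → A_x = -750.0 lb.

A_x = -750.0 lb, A_y = -2378 lb, B_y = 7828 lb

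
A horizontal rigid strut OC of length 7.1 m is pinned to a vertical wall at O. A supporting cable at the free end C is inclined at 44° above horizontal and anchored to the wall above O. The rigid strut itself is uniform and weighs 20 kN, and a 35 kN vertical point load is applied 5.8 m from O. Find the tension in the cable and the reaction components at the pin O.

ΣM about O: T·sin44°·7.1 − 20·3.55 − 35·5.8 = 0 → T = 274/(7.1·0.694658) = 55.5547 ≈ 55.55 kN.
ΣF_x = 0: O_x − T·cos44° = 0 → O_x = 55.5547 × 0.71934 = 39.96 kN.
ΣF_y = 0: O_y + T·sin44° − 20 − 35 = 0 → O_y = 55 − 55.5547 × 0.694658 = 16.41 kN.

T = 55.55 kN, O_x = 39.96 kN, O_y = 16.41 kN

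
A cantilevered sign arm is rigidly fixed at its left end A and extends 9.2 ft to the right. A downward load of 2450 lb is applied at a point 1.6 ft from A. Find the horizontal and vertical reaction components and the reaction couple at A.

A_x = 0, A_y = 2450 lb, M_A = 3920 lb·ft

ΣF_x = 0: A_x = 0.
ΣF_y = 0: A_y − 2450 = 0 → A_y = 2450 lb.
ΣM about A: M_A − 2450·1.6 = 0 → M_A = 3920 lb·ft.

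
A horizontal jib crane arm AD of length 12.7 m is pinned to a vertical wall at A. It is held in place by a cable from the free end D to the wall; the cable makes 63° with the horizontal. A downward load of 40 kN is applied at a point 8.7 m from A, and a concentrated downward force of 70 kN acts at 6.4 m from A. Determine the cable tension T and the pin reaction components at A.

T = 70.34 kN, A_x = 31.94 kN, A_y = 47.32 kN

ΣM about A: T·sin63°·12.7 − 40·8.7 − 70·6.4 = 0 → T = 796/(12.7·0.891007) = 70.3442 ≈ 70.34 kN.
ΣF_x = 0: A_x − T·cos63° = 0 → A_x = 70.3442 × 0.45399 = 31.94 kN.
ΣF_y = 0: A_y + T·sin63° − 40 − 70 = 0 → A_y = 110 − 70.3442 × 0.891007 = 47.32 kN.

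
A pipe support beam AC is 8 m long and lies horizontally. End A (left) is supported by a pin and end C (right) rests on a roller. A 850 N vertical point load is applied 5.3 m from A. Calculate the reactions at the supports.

A_x = 0, A_y = 286.9 N, C_y = 563.1 N

ΣM about A: C_y·8 − 850·5.3 = 0 → C_y = 4505/8 = 563.125 ≈ 563.1 N.
ΣF_y = 0: A_y + 563.125 − 850 = 0 → A_y = 286.9 N.
ΣF_x = 0: no horizontal applied forces, so A_x = 0.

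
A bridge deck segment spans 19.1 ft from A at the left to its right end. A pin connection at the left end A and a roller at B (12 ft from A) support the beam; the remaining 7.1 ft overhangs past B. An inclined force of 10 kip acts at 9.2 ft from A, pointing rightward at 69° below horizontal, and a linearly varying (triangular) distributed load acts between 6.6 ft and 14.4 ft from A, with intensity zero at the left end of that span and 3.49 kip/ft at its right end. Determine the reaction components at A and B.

A_x = -3.584 kip, A_y = 2.405 kip, B_y = 20.54 kip

Resultant of the triangular load: ½ × 3.49 × 7.8 = 13.611 kip, acting at 11.8 ft from A (one-third of the span from the peak).
Taking moments about A: B_y·12 − 10·sin69°·9.2 − (½·3.49·7.8)·11.8 = 0 → B_y = 246.499/12 = 20.5416 ≈ 20.54 kip.
ΣF_y = 0: A_y + 20.5416 − 10·sin69° − ½·3.49·7.8 = 0 → A_y = 2.405 kip.
ΣF_x = 0: A_x + 10·cos69° = 0 → A_x = -3.584 kip.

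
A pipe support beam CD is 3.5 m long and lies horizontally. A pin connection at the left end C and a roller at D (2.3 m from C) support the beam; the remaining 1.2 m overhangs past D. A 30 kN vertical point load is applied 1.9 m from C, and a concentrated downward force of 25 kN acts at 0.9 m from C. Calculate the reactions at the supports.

C_x = 0, C_y = 20.43 kN, D_y = 34.57 kN

ΣM about C: D_y·2.3 − 30·1.9 − 25·0.9 = 0 → D_y = 79.5/2.3 = 34.5652 ≈ 34.57 kN.
ΣF_y = 0: C_y + 34.5652 − 30 − 25 = 0 → C_y = 20.43 kN.
ΣF_x = 0: no horizontal applied forces, so C_x = 0.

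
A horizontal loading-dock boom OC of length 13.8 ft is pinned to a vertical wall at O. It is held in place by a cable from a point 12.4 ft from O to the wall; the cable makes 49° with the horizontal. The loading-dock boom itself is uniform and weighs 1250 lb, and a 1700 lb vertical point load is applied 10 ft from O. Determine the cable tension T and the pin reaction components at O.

ΣM about O: T·sin49°·12.4 − 1250·6.9 − 1700·10 = 0 → T = 25625/(12.4·0.75471) = 2738.18 ≈ 2738 lb.
ΣF_x = 0: O_x − T·cos49° = 0 → O_x = 2738.18 × 0.656059 = 1796 lb.
ΣF_y = 0: O_y + T·sin49° − 1250 − 1700 = 0 → O_y = 2950 − 2738.18 × 0.75471 = 883.5 lb.

T = 2738 lb, O_x = 1796 lb, O_y = 883.5 lb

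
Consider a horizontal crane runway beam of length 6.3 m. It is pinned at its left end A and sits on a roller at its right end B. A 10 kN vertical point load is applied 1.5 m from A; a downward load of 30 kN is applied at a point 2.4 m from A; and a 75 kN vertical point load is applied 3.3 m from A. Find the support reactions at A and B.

A_x = 0, A_y = 61.90 kN, B_y = 53.10 kN

Moments about A: B_y·6.3 − 10·1.5 − 30·2.4 − 75·3.3 = 0 → B_y = 334.5/6.3 = 53.0952 ≈ 53.10 kN.
ΣF_y = 0: A_y + 53.0952 − 10 − 30 − 75 = 0 → A_y = 61.90 kN.
ΣF_x = 0: no horizontal applied forces, so A_x = 0.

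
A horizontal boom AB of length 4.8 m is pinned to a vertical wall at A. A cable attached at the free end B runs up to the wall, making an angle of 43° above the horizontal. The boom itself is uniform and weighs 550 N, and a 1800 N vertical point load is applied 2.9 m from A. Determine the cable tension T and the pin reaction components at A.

ΣM about A: T·sin43°·4.8 − 550·2.4 − 1800·2.9 = 0 → T = 6540/(4.8·0.681998) = 1997.81 ≈ 1998 N.
ΣF_x = 0: A_x − T·cos43° = 0 → A_x = 1997.81 × 0.731354 = 1461 N.
ΣF_y = 0: A_y + T·sin43° − 550 − 1800 = 0 → A_y = 2350 − 1997.81 × 0.681998 = 987.5 N.

T = 1998 N, A_x = 1461 N, A_y = 987.5 N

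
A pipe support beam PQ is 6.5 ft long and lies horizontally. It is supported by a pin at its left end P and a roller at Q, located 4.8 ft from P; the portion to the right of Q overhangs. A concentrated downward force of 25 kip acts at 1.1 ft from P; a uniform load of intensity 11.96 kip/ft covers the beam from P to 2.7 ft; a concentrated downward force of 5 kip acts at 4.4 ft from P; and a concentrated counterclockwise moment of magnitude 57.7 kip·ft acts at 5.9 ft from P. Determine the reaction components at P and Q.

P_x = 0, P_y = 54.92 kip, Q_y = 7.374 kip

Resultant of the distributed load: 11.96 × 2.7 = 32.292 kip at 1.35 ft from P.
Taking moments about P: Q_y·4.8 − 25·1.1 − (11.96·2.7)·1.35 − 5·4.4 + 57.7 = 0 → Q_y = 35.3942/4.8 = 7.37379 ≈ 7.374 kip.
ΣF_y = 0: P_y + 7.37379 − 25 − 11.96·2.7 − 5 = 0 → P_y = 54.92 kip.
ΣF_x = 0: no horizontal applied forces, so P_x = 0.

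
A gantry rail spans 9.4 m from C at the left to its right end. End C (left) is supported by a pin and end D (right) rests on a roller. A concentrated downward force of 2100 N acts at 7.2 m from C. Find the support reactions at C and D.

Taking moments about C: D_y·9.4 − 2100·7.2 = 0 → D_y = 15120/9.4 = 1608.51 ≈ 1609 N.
ΣF_y = 0: C_y + 1608.51 − 2100 = 0 → C_y = 491.5 N.
ΣF_x = 0: no horizontal applied forces, so C_x = 0.

C_x = 0, C_y = 491.5 N, D_y = 1609 N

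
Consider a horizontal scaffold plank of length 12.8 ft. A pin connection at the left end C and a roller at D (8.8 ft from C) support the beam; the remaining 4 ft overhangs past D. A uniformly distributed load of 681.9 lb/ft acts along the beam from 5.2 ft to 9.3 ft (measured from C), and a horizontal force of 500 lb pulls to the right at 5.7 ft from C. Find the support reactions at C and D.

Resultant of the distributed load: 681.9 × 4.1 = 2795.79 lb at 7.25 ft from C.
Taking moments about C: D_y·8.8 − (681.9·4.1)·7.25 = 0 → D_y = 20269.4775/8.8 = 2303.35 ≈ 2303 lb.
ΣF_y = 0: C_y + 2303.35 − 681.9·4.1 = 0 → C_y = 492.4 lb.
ΣF_x = 0: C_x + 500 = 0 → C_x = -500.0 lb.

C_x = -500.0 lb, C_y = 492.4 lb, D_y = 2303 lb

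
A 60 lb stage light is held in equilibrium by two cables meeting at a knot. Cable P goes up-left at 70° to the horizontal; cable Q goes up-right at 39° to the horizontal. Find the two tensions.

T_P = 49.32 lb, T_Q = 21.70 lb

ΣF_x = 0: −T_P·cos70° + T_Q·cos39° = 0 → T_Q = 0.440098·T_P.
ΣF_y = 0: T_P·sin70° + T_Q·sin39° = 60.
Substitute: T_P·(0.939693 + 0.440098·0.62932) = 60 → T_P = 49.3155 ≈ 49.32 lb.
Then T_Q = 0.440098 × 49.3155 = 21.70 lb.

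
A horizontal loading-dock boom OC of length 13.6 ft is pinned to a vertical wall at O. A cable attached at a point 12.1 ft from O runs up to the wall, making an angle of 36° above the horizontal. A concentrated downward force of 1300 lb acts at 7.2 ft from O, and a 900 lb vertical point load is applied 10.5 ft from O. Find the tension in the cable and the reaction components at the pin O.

ΣM about O: T·sin36°·12.1 − 1300·7.2 − 900·10.5 = 0 → T = 18810/(12.1·0.587785) = 2644.75 ≈ 2645 lb.
ΣF_x = 0: O_x − T·cos36° = 0 → O_x = 2644.75 × 0.809017 = 2140 lb.
ΣF_y = 0: O_y + T·sin36° − 1300 − 900 = 0 → O_y = 2200 − 2644.75 × 0.587785 = 645.5 lb.

T = 2645 lb, O_x = 2140 lb, O_y = 645.5 lb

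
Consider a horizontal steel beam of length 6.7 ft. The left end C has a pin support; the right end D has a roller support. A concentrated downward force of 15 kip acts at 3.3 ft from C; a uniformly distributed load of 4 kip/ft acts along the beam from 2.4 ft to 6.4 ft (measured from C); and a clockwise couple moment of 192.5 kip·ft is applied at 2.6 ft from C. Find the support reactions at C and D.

Resultant of the distributed load: 4 × 4 = 16 kip at 4.4 ft from C.
Taking moments about C: D_y·6.7 − 15·3.3 − (4·4)·4.4 − 192.5 = 0 → D_y = 312.4/6.7 = 46.6269 ≈ 46.63 kip.
ΣF_y = 0: C_y + 46.6269 − 15 − 4·4 = 0 → C_y = -15.63 kip.
ΣF_x = 0: no horizontal applied forces, so C_x = 0.

C_x = 0, C_y = -15.63 kip, D_y = 46.63 kip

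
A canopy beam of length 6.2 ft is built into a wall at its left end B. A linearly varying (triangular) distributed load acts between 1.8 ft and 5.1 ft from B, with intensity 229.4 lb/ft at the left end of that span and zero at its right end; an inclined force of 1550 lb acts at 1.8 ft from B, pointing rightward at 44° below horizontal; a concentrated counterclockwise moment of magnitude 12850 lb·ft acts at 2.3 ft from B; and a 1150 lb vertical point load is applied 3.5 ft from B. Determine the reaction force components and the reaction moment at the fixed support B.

B_x = -1115 lb, B_y = 2605 lb, M_B = -5789 lb·ft

Resultant of the triangular load: ½ × 229.4 × 3.3 = 378.51 lb, acting at 2.9 ft from B (one-third of the span from the peak).
ΣF_x = 0: B_x + 1550·cos44° = 0 → B_x = -1115 lb.
ΣF_y = 0: B_y − ½·229.4·3.3 − 1550·sin44° − 1150 = 0 → B_y = 2605 lb.
ΣM about B: M_B − (½·229.4·3.3)·2.9 − 1550·sin44°·1.8 + 12850 − 1150·3.5 = 0 → M_B = -5789 lb·ft.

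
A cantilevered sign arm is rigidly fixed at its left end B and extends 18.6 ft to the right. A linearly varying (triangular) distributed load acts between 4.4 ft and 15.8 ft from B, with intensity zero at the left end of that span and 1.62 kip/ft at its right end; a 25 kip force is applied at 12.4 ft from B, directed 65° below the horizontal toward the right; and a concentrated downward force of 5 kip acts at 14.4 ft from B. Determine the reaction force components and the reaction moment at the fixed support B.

Resultant of the triangular load: ½ × 1.62 × 11.4 = 9.234 kip, acting at 12 ft from B (one-third of the span from the peak).
ΣF_x = 0: B_x + 25·cos65° = 0 → B_x = -10.57 kip.
ΣF_y = 0: B_y − ½·1.62·11.4 − 25·sin65° − 5 = 0 → B_y = 36.89 kip.
ΣM about B: M_B − (½·1.62·11.4)·12 − 25·sin65°·12.4 − 5·14.4 = 0 → M_B = 463.8 kip·ft.

B_x = -10.57 kip, B_y = 36.89 kip, M_B = 463.8 kip·ft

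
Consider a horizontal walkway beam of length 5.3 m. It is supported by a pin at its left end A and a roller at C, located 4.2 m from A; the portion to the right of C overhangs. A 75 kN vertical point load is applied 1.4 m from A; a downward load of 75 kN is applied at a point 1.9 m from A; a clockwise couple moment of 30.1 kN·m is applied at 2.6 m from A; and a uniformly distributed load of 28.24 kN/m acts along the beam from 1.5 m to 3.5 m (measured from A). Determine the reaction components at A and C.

Resultant of the distributed load: 28.24 × 2 = 56.48 kN at 2.5 m from A.
Taking moments about A: C_y·4.2 − 75·1.4 − 75·1.9 − 30.1 − (28.24·2)·2.5 = 0 → C_y = 418.8/4.2 = 99.7143 ≈ 99.71 kN.
ΣF_y = 0: A_y + 99.7143 − 75 − 75 − 28.24·2 = 0 → A_y = 106.8 kN.
ΣF_x = 0: no horizontal applied forces, so A_x = 0.

A_x = 0, A_y = 106.8 kN, C_y = 99.71 kN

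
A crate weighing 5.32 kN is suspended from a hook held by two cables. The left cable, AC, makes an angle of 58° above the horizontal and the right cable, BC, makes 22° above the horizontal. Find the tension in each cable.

ΣF_x = 0: −T_AC·cos58° + T_BC·cos22° = 0 → T_BC = 0.571536·T_AC.
ΣF_y = 0: T_AC·sin58° + T_BC·sin22° = 5.32.
Substitute: T_AC·(0.848048 + 0.571536·0.374607) = 5.32 → T_AC = 5.00871 ≈ 5.009 kN.
Then T_BC = 0.571536 × 5.00871 = 2.863 kN.

T_AC = 5.009 kN, T_BC = 2.863 kN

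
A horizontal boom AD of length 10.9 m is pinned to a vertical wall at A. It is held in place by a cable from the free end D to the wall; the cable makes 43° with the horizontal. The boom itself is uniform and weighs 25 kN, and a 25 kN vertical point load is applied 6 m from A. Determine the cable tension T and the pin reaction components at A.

ΣM about A: T·sin43°·10.9 − 25·5.45 − 25·6 = 0 → T = 286.25/(10.9·0.681998) = 38.5067 ≈ 38.51 kN.
ΣF_x = 0: A_x − T·cos43° = 0 → A_x = 38.5067 × 0.731354 = 28.16 kN.
ΣF_y = 0: A_y + T·sin43° − 25 − 25 = 0 → A_y = 50 − 38.5067 × 0.681998 = 23.74 kN.

T = 38.51 kN, A_x = 28.16 kN, A_y = 23.74 kN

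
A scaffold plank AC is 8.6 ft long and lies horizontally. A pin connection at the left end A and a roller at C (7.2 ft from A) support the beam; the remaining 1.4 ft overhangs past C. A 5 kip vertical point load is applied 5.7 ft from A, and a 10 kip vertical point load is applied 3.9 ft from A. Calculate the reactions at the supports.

ΣM about A: C_y·7.2 − 5·5.7 − 10·3.9 = 0 → C_y = 67.5/7.2 = 9.375 kip.
ΣF_y = 0: A_y + 9.375 − 5 − 10 = 0 → A_y = 5.625 kip.
ΣF_x = 0: no horizontal applied forces, so A_x = 0.

A_x = 0, A_y = 5.625 kip, C_y = 9.375 kip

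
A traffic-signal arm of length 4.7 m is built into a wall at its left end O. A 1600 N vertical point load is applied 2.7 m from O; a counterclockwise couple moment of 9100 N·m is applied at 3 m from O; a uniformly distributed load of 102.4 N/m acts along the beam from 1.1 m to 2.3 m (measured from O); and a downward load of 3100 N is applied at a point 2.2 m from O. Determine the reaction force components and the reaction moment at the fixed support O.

O_x = 0, O_y = 4823 N, M_O = 2249 N·m

Resultant of the distributed load: 102.4 × 1.2 = 122.88 N at 1.7 m from O.
ΣF_x = 0: O_x = 0.
ΣF_y = 0: O_y − 1600 − 102.4·1.2 − 3100 = 0 → O_y = 4823 N.
ΣM about O: M_O − 1600·2.7 + 9100 − (102.4·1.2)·1.7 − 3100·2.2 = 0 → M_O = 2249 N·m.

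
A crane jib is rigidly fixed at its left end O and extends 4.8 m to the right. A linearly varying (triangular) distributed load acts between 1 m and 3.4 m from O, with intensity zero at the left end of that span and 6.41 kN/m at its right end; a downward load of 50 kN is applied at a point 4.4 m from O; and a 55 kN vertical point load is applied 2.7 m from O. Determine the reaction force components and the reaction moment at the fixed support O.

Resultant of the triangular load: ½ × 6.41 × 2.4 = 7.692 kN, acting at 2.6 m from O (one-third of the span from the peak).
ΣF_x = 0: O_x = 0.
ΣF_y = 0: O_y − ½·6.41·2.4 − 50 − 55 = 0 → O_y = 112.7 kN.
ΣM about O: M_O − (½·6.41·2.4)·2.6 − 50·4.4 − 55·2.7 = 0 → M_O = 388.5 kN·m.

O_x = 0, O_y = 112.7 kN, M_O = 388.5 kN·m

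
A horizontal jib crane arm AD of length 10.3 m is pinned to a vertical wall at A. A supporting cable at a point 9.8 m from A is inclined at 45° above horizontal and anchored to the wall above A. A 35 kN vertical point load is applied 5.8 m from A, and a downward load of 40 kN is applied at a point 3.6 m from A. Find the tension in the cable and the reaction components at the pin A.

T = 50.07 kN, A_x = 35.41 kN, A_y = 39.59 kN

ΣM about A: T·sin45°·9.8 − 35·5.8 − 40·3.6 = 0 → T = 347/(9.8·0.707107) = 50.0747 ≈ 50.07 kN.
ΣF_x = 0: A_x − T·cos45° = 0 → A_x = 50.0747 × 0.707107 = 35.41 kN.
ΣF_y = 0: A_y + T·sin45° − 35 − 40 = 0 → A_y = 75 − 50.0747 × 0.707107 = 39.59 kN.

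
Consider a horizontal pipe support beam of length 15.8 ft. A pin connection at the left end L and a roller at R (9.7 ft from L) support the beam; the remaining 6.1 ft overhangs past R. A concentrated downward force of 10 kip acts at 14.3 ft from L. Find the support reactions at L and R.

L_x = 0, L_y = -4.742 kip, R_y = 14.74 kip

ΣM about L: R_y·9.7 − 10·14.3 = 0 → R_y = 143/9.7 = 14.7423 ≈ 14.74 kip.
ΣF_y = 0: L_y + 14.7423 − 10 = 0 → L_y = -4.742 kip.
ΣF_x = 0: no horizontal applied forces, so L_x = 0.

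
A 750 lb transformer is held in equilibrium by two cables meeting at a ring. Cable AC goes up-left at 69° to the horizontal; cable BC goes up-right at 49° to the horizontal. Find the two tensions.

ΣF_x = 0: −T_AC·cos69° + T_BC·cos49° = 0 → T_BC = 0.546243·T_AC.
ΣF_y = 0: T_AC·sin69° + T_BC·sin49° = 750.
Substitute: T_AC·(0.93358 + 0.546243·0.75471) = 750 → T_AC = 557.275 ≈ 557.3 lb.
Then T_BC = 0.546243 × 557.275 = 304.4 lb.

T_AC = 557.3 lb, T_BC = 304.4 lb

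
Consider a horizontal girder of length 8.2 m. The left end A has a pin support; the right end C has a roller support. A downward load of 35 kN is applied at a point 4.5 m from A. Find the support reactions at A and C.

A_x = 0, A_y = 15.79 kN, C_y = 19.21 kN

Taking moments about A: C_y·8.2 − 35·4.5 = 0 → C_y = 157.5/8.2 = 19.2073 ≈ 19.21 kN.
ΣF_y = 0: A_y + 19.2073 − 35 = 0 → A_y = 15.79 kN.
ΣF_x = 0: no horizontal applied forces, so A_x = 0.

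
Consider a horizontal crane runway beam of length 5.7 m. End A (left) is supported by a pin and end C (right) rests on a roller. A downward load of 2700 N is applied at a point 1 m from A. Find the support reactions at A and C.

A_x = 0, A_y = 2226 N, C_y = 473.7 N

Taking moments about A: C_y·5.7 − 2700·1 = 0 → C_y = 2700/5.7 = 473.684 ≈ 473.7 N.
ΣF_y = 0: A_y + 473.684 − 2700 = 0 → A_y = 2226 N.
ΣF_x = 0: no horizontal applied forces, so A_x = 0.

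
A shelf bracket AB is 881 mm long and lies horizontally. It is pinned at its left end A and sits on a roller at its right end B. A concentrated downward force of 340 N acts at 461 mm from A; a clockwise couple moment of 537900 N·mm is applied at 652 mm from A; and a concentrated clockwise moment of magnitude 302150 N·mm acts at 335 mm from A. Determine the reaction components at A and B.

Moments about A: B_y·881 − 340·461 − 537900 − 302150 = 0 → B_y = 996790/881 = 1131.43 ≈ 1131 N.
ΣF_y = 0: A_y + 1131.43 − 340 = 0 → A_y = -791.4 N.
ΣF_x = 0: no horizontal applied forces, so A_x = 0.

A_x = 0, A_y = -791.4 N, B_y = 1131 N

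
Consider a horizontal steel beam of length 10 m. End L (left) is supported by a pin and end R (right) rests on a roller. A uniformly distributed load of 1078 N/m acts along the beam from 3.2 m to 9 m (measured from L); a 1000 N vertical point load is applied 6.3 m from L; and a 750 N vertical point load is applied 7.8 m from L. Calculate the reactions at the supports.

L_x = 0, L_y = 2973 N, R_y = 5029 N

Resultant of the distributed load: 1078 × 5.8 = 6252.4 N at 6.1 m from L.
Moments about L: R_y·10 − (1078·5.8)·6.1 − 1000·6.3 − 750·7.8 = 0 → R_y = 50289.64/10 = 5028.96 ≈ 5029 N.
ΣF_y = 0: L_y + 5028.96 − 1078·5.8 − 1000 − 750 = 0 → L_y = 2973 N.
ΣF_x = 0: no horizontal applied forces, so L_x = 0.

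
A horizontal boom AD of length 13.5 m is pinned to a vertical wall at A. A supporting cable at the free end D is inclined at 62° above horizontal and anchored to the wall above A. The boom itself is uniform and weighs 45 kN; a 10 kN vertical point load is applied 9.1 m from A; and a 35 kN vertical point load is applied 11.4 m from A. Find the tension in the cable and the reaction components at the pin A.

T = 66.59 kN, A_x = 31.26 kN, A_y = 31.20 kN

ΣM about A: T·sin62°·13.5 − 45·6.75 − 10·9.1 − 35·11.4 = 0 → T = 793.75/(13.5·0.882948) = 66.5909 ≈ 66.59 kN.
ΣF_x = 0: A_x − T·cos62° = 0 → A_x = 66.5909 × 0.469472 = 31.26 kN.
ΣF_y = 0: A_y + T·sin62° − 45 − 10 − 35 = 0 → A_y = 90 − 66.5909 × 0.882948 = 31.20 kN.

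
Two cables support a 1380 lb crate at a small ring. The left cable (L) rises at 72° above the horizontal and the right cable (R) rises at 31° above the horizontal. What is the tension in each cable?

T_L = 1214 lb, T_R = 437.7 lb

ΣF_x = 0: −T_L·cos72° + T_R·cos31° = 0 → T_R = 0.36051·T_L.
ΣF_y = 0: T_L·sin72° + T_R·sin31° = 1380.
Substitute: T_L·(0.951057 + 0.36051·0.515038) = 1380 → T_L = 1214.01 ≈ 1214 lb.
Then T_R = 0.36051 × 1214.01 = 437.7 lb.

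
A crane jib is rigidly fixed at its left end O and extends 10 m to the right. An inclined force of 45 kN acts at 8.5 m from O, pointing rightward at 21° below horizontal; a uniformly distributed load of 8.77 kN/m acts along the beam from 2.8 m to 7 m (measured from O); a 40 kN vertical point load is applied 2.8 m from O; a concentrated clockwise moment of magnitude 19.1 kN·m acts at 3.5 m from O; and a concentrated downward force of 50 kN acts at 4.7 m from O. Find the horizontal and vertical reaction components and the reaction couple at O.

Resultant of the distributed load: 8.77 × 4.2 = 36.834 kN at 4.9 m from O.
ΣF_x = 0: O_x + 45·cos21° = 0 → O_x = -42.01 kN.
ΣF_y = 0: O_y − 45·sin21° − 8.77·4.2 − 40 − 50 = 0 → O_y = 143.0 kN.
ΣM about O: M_O − 45·sin21°·8.5 − (8.77·4.2)·4.9 − 40·2.8 − 19.1 − 50·4.7 = 0 → M_O = 683.7 kN·m.

O_x = -42.01 kN, O_y = 143.0 kN, M_O = 683.7 kN·m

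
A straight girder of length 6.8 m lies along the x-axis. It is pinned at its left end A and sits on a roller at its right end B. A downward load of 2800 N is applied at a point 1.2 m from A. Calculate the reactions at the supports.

Taking moments about A: B_y·6.8 − 2800·1.2 = 0 → B_y = 3360/6.8 = 494.118 ≈ 494.1 N.
ΣF_y = 0: A_y + 494.118 − 2800 = 0 → A_y = 2306 N.
ΣF_x = 0: no horizontal applied forces, so A_x = 0.

A_x = 0, A_y = 2306 N, B_y = 494.1 N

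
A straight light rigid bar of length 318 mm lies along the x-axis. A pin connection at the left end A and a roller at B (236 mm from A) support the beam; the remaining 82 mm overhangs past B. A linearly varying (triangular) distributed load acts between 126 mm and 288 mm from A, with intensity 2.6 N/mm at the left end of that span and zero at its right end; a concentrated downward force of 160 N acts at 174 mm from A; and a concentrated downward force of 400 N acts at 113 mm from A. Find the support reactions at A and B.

Resultant of the triangular load: ½ × 2.6 × 162 = 210.6 N, acting at 180 mm from A (one-third of the span from the peak).
Taking moments about A: B_y·236 − (½·2.6·162)·180 − 160·174 − 400·113 = 0 → B_y = 110948/236 = 470.119 ≈ 470.1 N.
ΣF_y = 0: A_y + 470.119 − ½·2.6·162 − 160 − 400 = 0 → A_y = 300.5 N.
ΣF_x = 0: no horizontal applied forces, so A_x = 0.

A_x = 0, A_y = 300.5 N, B_y = 470.1 N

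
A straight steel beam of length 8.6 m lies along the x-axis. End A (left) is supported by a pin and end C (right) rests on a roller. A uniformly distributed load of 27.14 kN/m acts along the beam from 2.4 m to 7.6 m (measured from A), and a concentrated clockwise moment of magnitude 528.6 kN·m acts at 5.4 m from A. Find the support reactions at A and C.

Resultant of the distributed load: 27.14 × 5.2 = 141.128 kN at 5 m from A.
Taking moments about A: C_y·8.6 − (27.14·5.2)·5 − 528.6 = 0 → C_y = 1234.24/8.6 = 143.516 ≈ 143.5 kN.
ΣF_y = 0: A_y + 143.516 − 27.14·5.2 = 0 → A_y = -2.388 kN.
ΣF_x = 0: no horizontal applied forces, so A_x = 0.

A_x = 0, A_y = -2.388 kN, C_y = 143.5 kN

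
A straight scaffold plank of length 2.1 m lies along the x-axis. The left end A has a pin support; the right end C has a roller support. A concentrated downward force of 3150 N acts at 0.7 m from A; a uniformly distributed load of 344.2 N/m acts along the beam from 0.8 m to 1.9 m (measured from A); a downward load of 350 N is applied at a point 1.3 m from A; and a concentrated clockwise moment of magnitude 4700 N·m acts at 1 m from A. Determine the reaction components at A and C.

Resultant of the distributed load: 344.2 × 1.1 = 378.62 N at 1.35 m from A.
ΣM about A: C_y·2.1 − 3150·0.7 − (344.2·1.1)·1.35 − 350·1.3 − 4700 = 0 → C_y = 7871.137/2.1 = 3748.16 ≈ 3748 N.
ΣF_y = 0: A_y + 3748.16 − 3150 − 344.2·1.1 − 350 = 0 → A_y = 130.5 N.
ΣF_x = 0: no horizontal applied forces, so A_x = 0.

A_x = 0, A_y = 130.5 N, C_y = 3748 N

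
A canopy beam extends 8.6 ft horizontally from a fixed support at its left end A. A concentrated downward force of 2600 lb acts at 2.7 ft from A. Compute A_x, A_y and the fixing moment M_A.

ΣF_x = 0: A_x = 0.
ΣF_y = 0: A_y − 2600 = 0 → A_y = 2600 lb.
ΣM about A: M_A − 2600·2.7 = 0 → M_A = 7020 lb·ft.

A_x = 0, A_y = 2600 lb, M_A = 7020 lb·ft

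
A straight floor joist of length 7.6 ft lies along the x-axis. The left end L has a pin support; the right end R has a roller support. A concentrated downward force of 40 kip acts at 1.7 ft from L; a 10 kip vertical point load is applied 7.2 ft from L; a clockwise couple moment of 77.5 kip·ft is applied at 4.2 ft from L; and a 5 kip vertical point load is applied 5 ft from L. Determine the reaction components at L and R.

Moments about L: R_y·7.6 − 40·1.7 − 10·7.2 − 77.5 − 5·5 = 0 → R_y = 242.5/7.6 = 31.9079 ≈ 31.91 kip.
ΣF_y = 0: L_y + 31.9079 − 40 − 10 − 5 = 0 → L_y = 23.09 kip.
ΣF_x = 0: no horizontal applied forces, so L_x = 0.

L_x = 0, L_y = 23.09 kip, R_y = 31.91 kip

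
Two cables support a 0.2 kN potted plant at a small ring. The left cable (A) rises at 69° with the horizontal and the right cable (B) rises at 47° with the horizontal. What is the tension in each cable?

ΣF_x = 0: −T_A·cos69° + T_B·cos47° = 0 → T_B = 0.525467·T_A.
ΣF_y = 0: T_A·sin69° + T_B·sin47° = 0.2.
Substitute: T_A·(0.93358 + 0.525467·0.731354) = 0.2 → T_A = 0.151759 ≈ 0.1518 kN.
Then T_B = 0.525467 × 0.151759 = 0.07974 kN.

T_A = 0.1518 kN, T_B = 0.07974 kN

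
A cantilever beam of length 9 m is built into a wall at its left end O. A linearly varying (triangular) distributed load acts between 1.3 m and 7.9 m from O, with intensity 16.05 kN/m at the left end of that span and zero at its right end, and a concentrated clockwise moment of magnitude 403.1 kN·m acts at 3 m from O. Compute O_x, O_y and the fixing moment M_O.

O_x = 0, O_y = 52.97 kN, M_O = 588.5 kN·m

Resultant of the triangular load: ½ × 16.05 × 6.6 = 52.965 kN, acting at 3.5 m from O (one-third of the span from the peak).
ΣF_x = 0: O_x = 0.
ΣF_y = 0: O_y − ½·16.05·6.6 = 0 → O_y = 52.97 kN.
ΣM about O: M_O − (½·16.05·6.6)·3.5 − 403.1 = 0 → M_O = 588.5 kN·m.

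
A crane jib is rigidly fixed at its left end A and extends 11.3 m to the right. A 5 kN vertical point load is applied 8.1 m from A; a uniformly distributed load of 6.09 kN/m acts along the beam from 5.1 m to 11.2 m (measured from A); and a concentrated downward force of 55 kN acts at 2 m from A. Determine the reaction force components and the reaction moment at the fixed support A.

Resultant of the distributed load: 6.09 × 6.1 = 37.149 kN at 8.15 m from A.
ΣF_x = 0: A_x = 0.
ΣF_y = 0: A_y − 5 − 6.09·6.1 − 55 = 0 → A_y = 97.15 kN.
ΣM about A: M_A − 5·8.1 − (6.09·6.1)·8.15 − 55·2 = 0 → M_A = 453.3 kN·m.

A_x = 0, A_y = 97.15 kN, M_A = 453.3 kN·m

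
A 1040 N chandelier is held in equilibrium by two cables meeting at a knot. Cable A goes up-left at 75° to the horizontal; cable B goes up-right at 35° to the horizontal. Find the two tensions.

ΣF_x = 0: −T_A·cos75° + T_B·cos35° = 0 → T_B = 0.31596·T_A.
ΣF_y = 0: T_A·sin75° + T_B·sin35° = 1040.
Substitute: T_A·(0.965926 + 0.31596·0.573576) = 1040 → T_A = 906.592 ≈ 906.6 N.
Then T_B = 0.31596 × 906.592 = 286.4 N.

T_A = 906.6 N, T_B = 286.4 N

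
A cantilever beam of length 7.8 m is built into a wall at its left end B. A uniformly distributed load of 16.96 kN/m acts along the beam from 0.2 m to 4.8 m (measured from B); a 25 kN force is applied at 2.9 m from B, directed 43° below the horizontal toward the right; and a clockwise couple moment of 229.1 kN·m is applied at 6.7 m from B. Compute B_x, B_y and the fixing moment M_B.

B_x = -18.28 kN, B_y = 95.07 kN, M_B = 473.6 kN·m

Resultant of the distributed load: 16.96 × 4.6 = 78.016 kN at 2.5 m from B.
ΣF_x = 0: B_x + 25·cos43° = 0 → B_x = -18.28 kN.
ΣF_y = 0: B_y − 16.96·4.6 − 25·sin43° = 0 → B_y = 95.07 kN.
ΣM about B: M_B − (16.96·4.6)·2.5 − 25·sin43°·2.9 − 229.1 = 0 → M_B = 473.6 kN·m.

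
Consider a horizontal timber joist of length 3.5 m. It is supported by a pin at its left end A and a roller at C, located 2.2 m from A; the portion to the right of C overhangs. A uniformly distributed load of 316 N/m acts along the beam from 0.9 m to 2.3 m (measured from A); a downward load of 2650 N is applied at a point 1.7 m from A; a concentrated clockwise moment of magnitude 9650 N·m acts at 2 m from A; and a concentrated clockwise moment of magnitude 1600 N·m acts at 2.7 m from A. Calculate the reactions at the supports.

Resultant of the distributed load: 316 × 1.4 = 442.4 N at 1.6 m from A.
Moments about A: C_y·2.2 − (316·1.4)·1.6 − 2650·1.7 − 9650 − 1600 = 0 → C_y = 16462.84/2.2 = 7483.11 ≈ 7483 N.
ΣF_y = 0: A_y + 7483.11 − 316·1.4 − 2650 = 0 → A_y = -4391 N.
ΣF_x = 0: no horizontal applied forces, so A_x = 0.

A_x = 0, A_y = -4391 N, C_y = 7483 N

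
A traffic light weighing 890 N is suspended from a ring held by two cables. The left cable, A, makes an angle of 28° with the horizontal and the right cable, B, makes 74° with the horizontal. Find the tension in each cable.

T_A = 250.8 N, T_B = 803.4 N

ΣF_x = 0: −T_A·cos28° + T_B·cos74° = 0 → T_B = 3.20329·T_A.
ΣF_y = 0: T_A·sin28° + T_B·sin74° = 890.
Substitute: T_A·(0.469472 + 3.20329·0.961262) = 890 → T_A = 250.798 ≈ 250.8 N.
Then T_B = 3.20329 × 250.798 = 803.4 N.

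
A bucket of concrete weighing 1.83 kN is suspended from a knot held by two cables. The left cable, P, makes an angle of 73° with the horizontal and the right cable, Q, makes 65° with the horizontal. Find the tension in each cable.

ΣF_x = 0: −T_P·cos73° + T_Q·cos65° = 0 → T_Q = 0.69181·T_P.
ΣF_y = 0: T_P·sin73° + T_Q·sin65° = 1.83.
Substitute: T_P·(0.956305 + 0.69181·0.906308) = 1.83 → T_P = 1.15582 ≈ 1.156 kN.
Then T_Q = 0.69181 × 1.15582 = 0.7996 kN.

T_P = 1.156 kN, T_Q = 0.7996 kN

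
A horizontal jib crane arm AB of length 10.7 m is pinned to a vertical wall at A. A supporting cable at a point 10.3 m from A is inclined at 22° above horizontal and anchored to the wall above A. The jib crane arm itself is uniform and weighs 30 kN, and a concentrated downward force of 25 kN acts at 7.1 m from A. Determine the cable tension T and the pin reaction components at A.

T = 87.60 kN, A_x = 81.22 kN, A_y = 22.18 kN

ΣM about A: T·sin22°·10.3 − 30·5.35 − 25·7.1 = 0 → T = 338/(10.3·0.374607) = 87.5999 ≈ 87.60 kN.
ΣF_x = 0: A_x − T·cos22° = 0 → A_x = 87.5999 × 0.927184 = 81.22 kN.
ΣF_y = 0: A_y + T·sin22° − 30 − 25 = 0 → A_y = 55 − 87.5999 × 0.374607 = 22.18 kN.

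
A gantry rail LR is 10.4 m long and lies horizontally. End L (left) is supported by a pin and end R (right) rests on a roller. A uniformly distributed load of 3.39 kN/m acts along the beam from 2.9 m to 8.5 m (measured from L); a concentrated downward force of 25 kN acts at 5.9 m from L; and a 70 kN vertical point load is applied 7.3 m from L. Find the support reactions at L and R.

Resultant of the distributed load: 3.39 × 5.6 = 18.984 kN at 5.7 m from L.
ΣM about L: R_y·10.4 − (3.39·5.6)·5.7 − 25·5.9 − 70·7.3 = 0 → R_y = 766.7088/10.4 = 73.722 ≈ 73.72 kN.
ΣF_y = 0: L_y + 73.722 − 3.39·5.6 − 25 − 70 = 0 → L_y = 40.26 kN.
ΣF_x = 0: no horizontal applied forces, so L_x = 0.

L_x = 0, L_y = 40.26 kN, R_y = 73.72 kN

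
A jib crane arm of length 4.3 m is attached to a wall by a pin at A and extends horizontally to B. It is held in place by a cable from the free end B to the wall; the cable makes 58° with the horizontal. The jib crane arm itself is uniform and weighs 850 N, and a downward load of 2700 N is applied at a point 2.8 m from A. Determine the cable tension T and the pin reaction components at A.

T = 2574 N, A_x = 1364 N, A_y = 1367 N

ΣM about A: T·sin58°·4.3 − 850·2.15 − 2700·2.8 = 0 → T = 9387.5/(4.3·0.848048) = 2574.31 ≈ 2574 N.
ΣF_x = 0: A_x − T·cos58° = 0 → A_x = 2574.31 × 0.529919 = 1364 N.
ΣF_y = 0: A_y + T·sin58° − 850 − 2700 = 0 → A_y = 3550 − 2574.31 × 0.848048 = 1367 N.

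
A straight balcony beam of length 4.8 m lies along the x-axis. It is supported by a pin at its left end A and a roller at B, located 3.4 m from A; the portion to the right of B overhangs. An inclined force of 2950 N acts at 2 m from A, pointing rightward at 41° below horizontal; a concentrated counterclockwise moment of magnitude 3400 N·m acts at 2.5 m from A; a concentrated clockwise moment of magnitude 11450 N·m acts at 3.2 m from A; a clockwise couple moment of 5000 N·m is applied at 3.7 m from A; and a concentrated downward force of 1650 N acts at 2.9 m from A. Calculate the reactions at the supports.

Moments about A: B_y·3.4 − 2950·sin41°·2 + 3400 − 11450 − 5000 − 1650·2.9 = 0 → B_y = 21705.7/3.4 = 6384.03 ≈ 6384 N.
ΣF_y = 0: A_y + 6384.03 − 2950·sin41° − 1650 = 0 → A_y = -2799 N.
ΣF_x = 0: A_x + 2950·cos41° = 0 → A_x = -2226 N.

A_x = -2226 N, A_y = -2799 N, B_y = 6384 N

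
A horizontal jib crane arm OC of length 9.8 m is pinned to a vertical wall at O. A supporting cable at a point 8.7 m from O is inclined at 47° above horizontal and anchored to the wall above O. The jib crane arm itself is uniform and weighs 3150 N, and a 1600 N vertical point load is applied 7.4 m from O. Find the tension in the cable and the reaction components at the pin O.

ΣM about O: T·sin47°·8.7 − 3150·4.9 − 1600·7.4 = 0 → T = 27275/(8.7·0.731354) = 4286.65 ≈ 4287 N.
ΣF_x = 0: O_x − T·cos47° = 0 → O_x = 4286.65 × 0.681998 = 2923 N.
ΣF_y = 0: O_y + T·sin47° − 3150 − 1600 = 0 → O_y = 4750 − 4286.65 × 0.731354 = 1615 N.

T = 4287 N, O_x = 2923 N, O_y = 1615 N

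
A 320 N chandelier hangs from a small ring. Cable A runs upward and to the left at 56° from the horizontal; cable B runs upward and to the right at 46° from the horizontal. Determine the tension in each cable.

T_A = 227.3 N, T_B = 182.9 N

ΣF_x = 0: −T_A·cos56° + T_B·cos46° = 0 → T_B = 0.80499·T_A.
ΣF_y = 0: T_A·sin56° + T_B·sin46° = 320.
Substitute: T_A·(0.829038 + 0.80499·0.71934) = 320 → T_A = 227.257 ≈ 227.3 N.
Then T_B = 0.80499 × 227.257 = 182.9 N.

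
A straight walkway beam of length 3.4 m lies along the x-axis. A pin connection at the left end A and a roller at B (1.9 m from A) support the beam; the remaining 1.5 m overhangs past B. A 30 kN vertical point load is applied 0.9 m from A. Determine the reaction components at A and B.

Moments about A: B_y·1.9 − 30·0.9 = 0 → B_y = 27/1.9 = 14.2105 ≈ 14.21 kN.
ΣF_y = 0: A_y + 14.2105 − 30 = 0 → A_y = 15.79 kN.
ΣF_x = 0: no horizontal applied forces, so A_x = 0.

A_x = 0, A_y = 15.79 kN, B_y = 14.21 kN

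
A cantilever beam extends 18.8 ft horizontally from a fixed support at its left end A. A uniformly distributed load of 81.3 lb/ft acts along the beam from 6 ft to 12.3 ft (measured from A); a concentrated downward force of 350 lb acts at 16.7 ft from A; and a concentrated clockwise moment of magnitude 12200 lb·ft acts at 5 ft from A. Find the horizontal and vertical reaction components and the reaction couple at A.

A_x = 0, A_y = 862.2 lb, M_A = 22730 lb·ft

Resultant of the distributed load: 81.3 × 6.3 = 512.19 lb at 9.15 ft from A.
ΣF_x = 0: A_x = 0.
ΣF_y = 0: A_y − 81.3·6.3 − 350 = 0 → A_y = 862.2 lb.
ΣM about A: M_A − (81.3·6.3)·9.15 − 350·16.7 − 12200 = 0 → M_A = 22730 lb·ft.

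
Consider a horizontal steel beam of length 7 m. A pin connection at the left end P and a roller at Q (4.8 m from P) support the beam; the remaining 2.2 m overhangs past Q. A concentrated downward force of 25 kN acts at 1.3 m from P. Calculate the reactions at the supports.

P_x = 0, P_y = 18.23 kN, Q_y = 6.771 kN

Moments about P: Q_y·4.8 − 25·1.3 = 0 → Q_y = 32.5/4.8 = 6.77083 ≈ 6.771 kN.
ΣF_y = 0: P_y + 6.77083 − 25 = 0 → P_y = 18.23 kN.
ΣF_x = 0: no horizontal applied forces, so P_x = 0.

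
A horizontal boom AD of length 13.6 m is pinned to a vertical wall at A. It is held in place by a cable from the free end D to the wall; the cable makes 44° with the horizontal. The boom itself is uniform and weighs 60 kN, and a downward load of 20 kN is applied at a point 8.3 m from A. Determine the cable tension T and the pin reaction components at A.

T = 60.76 kN, A_x = 43.71 kN, A_y = 37.79 kN

ΣM about A: T·sin44°·13.6 − 60·6.8 − 20·8.3 = 0 → T = 574/(13.6·0.694658) = 60.7578 ≈ 60.76 kN.
ΣF_x = 0: A_x − T·cos44° = 0 → A_x = 60.7578 × 0.71934 = 43.71 kN.
ΣF_y = 0: A_y + T·sin44° − 60 − 20 = 0 → A_y = 80 − 60.7578 × 0.694658 = 37.79 kN.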